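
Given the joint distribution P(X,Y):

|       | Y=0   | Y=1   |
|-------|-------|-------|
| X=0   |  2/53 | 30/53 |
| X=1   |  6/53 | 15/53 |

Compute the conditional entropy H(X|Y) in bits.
0.9021 bits

H(X|Y) = H(X,Y) - H(Y)

H(X,Y) = -Σ_{x,y} P(x,y) log₂ P(x,y). Per-cell terms -P(x,y)·log₂P(x,y):
  X=0: 0.1784, 0.4647
  X=1: 0.3558, 0.5154
Sum of the 4 terms: H(X,Y) = 1.5143 bits

Marginal of Y (column sums):
  P(Y=0) = 2/53 + 6/53 = 8/53
  P(Y=1) = 30/53 + 15/53 = 45/53
H(Y) = -[(8/53)·log₂(8/53) + (45/53)·log₂(45/53)]
  = 0.4118 + 0.2004 = 0.6122 bits

H(X|Y) = H(X,Y) - H(Y) = 1.5143 - 0.6122 = 0.9021 bits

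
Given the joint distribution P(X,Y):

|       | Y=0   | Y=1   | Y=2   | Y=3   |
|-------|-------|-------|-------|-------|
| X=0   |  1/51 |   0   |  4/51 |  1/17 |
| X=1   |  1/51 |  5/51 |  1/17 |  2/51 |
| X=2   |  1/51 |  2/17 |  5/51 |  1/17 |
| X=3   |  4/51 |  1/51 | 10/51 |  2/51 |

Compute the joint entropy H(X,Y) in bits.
3.5898 bits

H(X,Y) = -Σ_{x,y} P(x,y) log₂ P(x,y). Per-cell terms -P(x,y)·log₂P(x,y):
  X=0: 0.11122, 0.00000, 0.28803, 0.24044
  X=1: 0.11122, 0.32848, 0.24044, 0.18323
  X=2: 0.11122, 0.36323, 0.32848, 0.24044
  X=3: 0.28803, 0.11122, 0.46088, 0.18323
  (cells with P = 0 contribute 0)
Sum of the 16 terms: H(X,Y) = 3.5898 bits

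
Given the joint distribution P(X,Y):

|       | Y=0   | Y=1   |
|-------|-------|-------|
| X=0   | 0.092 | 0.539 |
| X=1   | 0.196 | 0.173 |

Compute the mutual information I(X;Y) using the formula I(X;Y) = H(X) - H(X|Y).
0.1200 bits

I(X;Y) = H(X) - H(X|Y)

Marginal of X (row sums):
  P(X=0) = 0.092 + 0.539 = 0.631
  P(X=1) = 0.196 + 0.173 = 0.369
H(X) = -[0.631·log₂(0.631) + 0.369·log₂(0.369)]
  = 0.4192 + 0.5307 = 0.9499 bits

Marginal of Y (column sums):
  P(Y=0) = 0.092 + 0.196 = 0.288
  P(Y=1) = 0.539 + 0.173 = 0.712
H(X|Y) = Σ_y P(y)·H(X|Y=y):
  Y=0: P(Y=0) = 0.288, P(X|Y=0) = (23/72, 49/72) → H(X|Y=0) = 0.9038
  Y=1: P(Y=1) = 0.712, P(X|Y=1) = (539/712, 173/712) → H(X|Y=1) = 0.8000
H(X|Y) = 0.288·0.9038 + 0.712·0.8000 = 0.8299 bits

I(X;Y) = H(X) - H(X|Y) = 0.9499 - 0.8299 = 0.1200 bits

Cross-check via I(X;Y) = H(X) + H(Y) - H(X,Y): computing H(Y) from the column sums and H(X,Y) from the 4 cells in the same way gives H(Y) = 0.8661 bits and H(X,Y) = 1.6960 bits, so
I(X;Y) = 0.9499 + 0.8661 - 1.6960 = 0.1200 bits ✓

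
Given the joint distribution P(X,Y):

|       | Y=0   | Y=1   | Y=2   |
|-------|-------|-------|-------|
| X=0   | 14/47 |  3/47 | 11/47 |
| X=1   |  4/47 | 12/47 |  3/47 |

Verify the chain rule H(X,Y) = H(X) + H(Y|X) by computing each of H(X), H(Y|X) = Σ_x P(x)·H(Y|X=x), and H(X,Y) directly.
H(X) = 0.9734 bits, H(Y|X) = 1.3496 bits, H(X,Y) = 2.3230 bits

Marginal of X (row sums):
  P(X=0) = 14/47 + 3/47 + 11/47 = 28/47
  P(X=1) = 4/47 + 12/47 + 3/47 = 19/47
H(X) = -[(28/47)·log₂(28/47) + (19/47)·log₂(19/47)]
  = 0.44516 + 0.52822 = 0.9734 bits

H(Y|X) = Σ_x P(x)·H(Y|X=x):
  X=0: P(X=0) = 28/47, P(Y|X=0) = (1/2, 3/28, 11/28) → H(Y|X=0) = 1.37480
  X=1: P(X=1) = 19/47, P(Y|X=1) = (4/19, 12/19, 3/19) → H(Y|X=1) = 1.31243
H(Y|X) = (28/47)·1.37480 + (19/47)·1.31243 = 1.3496 bits

H(X,Y) = -Σ_{x,y} P(x,y) log₂ P(x,y). Per-cell terms -P(x,y)·log₂P(x,y):
  X=0: 0.52045, 0.25338, 0.49036
  X=1: 0.30252, 0.50288, 0.25338
Sum of the 6 terms: H(X,Y) = 2.3230 bits

Chain rule check:
  H(X) + H(Y|X) = 0.9734 + 1.3496 = 2.3230 bits
  H(X,Y) = 2.3230 bits
✓ Chain rule verified.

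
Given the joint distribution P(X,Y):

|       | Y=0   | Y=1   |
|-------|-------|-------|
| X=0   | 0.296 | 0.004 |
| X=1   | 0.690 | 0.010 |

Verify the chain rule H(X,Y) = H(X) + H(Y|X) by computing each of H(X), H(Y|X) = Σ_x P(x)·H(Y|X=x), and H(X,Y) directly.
H(X) = 0.8813 bits, H(Y|X) = 0.1063 bits, H(X,Y) = 0.9876 bits

Marginal of X (row sums):
  P(X=0) = 0.296 + 0.004 = 0.300
  P(X=1) = 0.690 + 0.010 = 0.700
H(X) = -[0.300·log₂(0.300) + 0.700·log₂(0.700)]
  = 0.5211 + 0.3602 = 0.8813 bits

H(Y|X) = Σ_x P(x)·H(Y|X=x):
  X=0: P(X=0) = 0.300, P(Y|X=0) = (74/75, 1/75) → H(Y|X=0) = 0.1022
  X=1: P(X=1) = 0.700, P(Y|X=1) = (69/70, 1/70) → H(Y|X=1) = 0.1080
H(Y|X) = 0.300·0.1022 + 0.700·0.1080 = 0.1063 bits

H(X,Y) = -Σ_{x,y} P(x,y) log₂ P(x,y). Per-cell terms -P(x,y)·log₂P(x,y):
  X=0: 0.5199, 0.0319
  X=1: 0.3694, 0.0664
Sum of the 4 terms: H(X,Y) = 0.9876 bits

Chain rule check:
  H(X) + H(Y|X) = 0.8813 + 0.1063 = 0.9876 bits
  H(X,Y) = 0.9876 bits
✓ Chain rule verified.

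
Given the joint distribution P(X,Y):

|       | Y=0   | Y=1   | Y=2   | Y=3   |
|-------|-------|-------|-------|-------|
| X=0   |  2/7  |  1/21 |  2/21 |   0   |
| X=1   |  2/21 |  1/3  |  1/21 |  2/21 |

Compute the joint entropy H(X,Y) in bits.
2.4323 bits

H(X,Y) = -Σ_{x,y} P(x,y) log₂ P(x,y). Per-cell terms -P(x,y)·log₂P(x,y):
  X=0: 0.51639, 0.20916, 0.32308, 0.00000
  X=1: 0.32308, 0.52832, 0.20916, 0.32308
  (cells with P = 0 contribute 0)
Sum of the 8 terms: H(X,Y) = 2.4323 bits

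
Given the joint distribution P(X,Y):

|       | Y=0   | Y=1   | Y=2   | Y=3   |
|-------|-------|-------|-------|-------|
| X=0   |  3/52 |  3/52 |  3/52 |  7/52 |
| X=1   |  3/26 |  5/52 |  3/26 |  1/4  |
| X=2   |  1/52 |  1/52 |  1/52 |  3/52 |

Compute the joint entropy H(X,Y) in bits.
3.2119 bits

H(X,Y) = -Σ_{x,y} P(x,y) log₂ P(x,y). Per-cell terms -P(x,y)·log₂P(x,y):
  X=0: 0.237431, 0.237431, 0.237431, 0.389454
  X=1: 0.359478, 0.324857, 0.359478, 0.500000
  X=2: 0.109624, 0.109624, 0.109624, 0.237431
Sum of the 12 terms: H(X,Y) = 3.2119 bits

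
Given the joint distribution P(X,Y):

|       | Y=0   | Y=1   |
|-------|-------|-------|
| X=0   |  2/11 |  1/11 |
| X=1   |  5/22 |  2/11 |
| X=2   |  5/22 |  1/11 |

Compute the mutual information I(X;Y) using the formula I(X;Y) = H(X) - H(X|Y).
0.0151 bits

I(X;Y) = H(X) - H(X|Y)

Marginal of X (row sums):
  P(X=0) = 2/11 + 1/11 = 3/11
  P(X=1) = 5/22 + 2/11 = 9/22
  P(X=2) = 5/22 + 1/11 = 7/22
H(X) = -[(3/11)·log₂(3/11) + (9/22)·log₂(9/22) + (7/22)·log₂(7/22)]
  = 0.5112189 + 0.5275254 + 0.5256608 = 1.564405 bits

Marginal of Y (column sums):
  P(Y=0) = 2/11 + 5/22 + 5/22 = 7/11
  P(Y=1) = 1/11 + 2/11 + 1/11 = 4/11
H(X|Y) = Σ_y P(y)·H(X|Y=y):
  Y=0: P(Y=0) = 7/11, P(X|Y=0) = (2/7, 5/14, 5/14) → H(X|Y=0) = 1.5774063
  Y=1: P(Y=1) = 4/11, P(X|Y=1) = (1/4, 1/2, 1/4) → H(X|Y=1) = 1.5000000
H(X|Y) = (7/11)·1.5774063 + (4/11)·1.5000000 = 1.549259 bits

I(X;Y) = H(X) - H(X|Y) = 1.564405 - 1.549259 = 0.0151 bits

Cross-check via I(X;Y) = H(X) + H(Y) - H(X,Y): computing H(Y) from the column sums and H(X,Y) from the 6 cells in the same way gives H(Y) = 0.945660 bits and H(X,Y) = 2.494919 bits, so
I(X;Y) = 1.564405 + 0.945660 - 2.494919 = 0.0151 bits ✓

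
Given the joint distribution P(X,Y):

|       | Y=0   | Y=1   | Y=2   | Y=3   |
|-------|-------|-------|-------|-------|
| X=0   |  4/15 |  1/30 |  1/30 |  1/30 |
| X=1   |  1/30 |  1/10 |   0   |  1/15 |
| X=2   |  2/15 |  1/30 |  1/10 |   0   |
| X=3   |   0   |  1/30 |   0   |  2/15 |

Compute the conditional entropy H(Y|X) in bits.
1.2554 bits

H(Y|X) = H(X,Y) - H(X)

H(X,Y) = -Σ_{x,y} P(x,y) log₂ P(x,y). Per-cell terms -P(x,y)·log₂P(x,y):
  X=0: 0.5085042, 0.1635630, 0.1635630, 0.1635630
  X=1: 0.1635630, 0.3321928, 0.0000000, 0.2604594
  X=2: 0.3875854, 0.1635630, 0.3321928, 0.0000000
  X=3: 0.0000000, 0.1635630, 0.0000000, 0.3875854
  (cells with P = 0 contribute 0)
Sum of the 16 terms: H(X,Y) = 3.189898 bits

Marginal of X (row sums):
  P(X=0) = 4/15 + 1/30 + 1/30 + 1/30 = 11/30
  P(X=1) = 1/30 + 1/10 + 0 + 1/15 = 1/5
  P(X=2) = 2/15 + 1/30 + 1/10 + 0 = 4/15
  P(X=3) = 0 + 1/30 + 0 + 2/15 = 1/6
H(X) = -[(11/30)·log₂(11/30) + (1/5)·log₂(1/5) + (4/15)·log₂(4/15) + (1/6)·log₂(1/6)]
  = 0.5307350 + 0.4643856 + 0.5085042 + 0.4308271 = 1.934452 bits

H(Y|X) = H(X,Y) - H(X) = 3.189898 - 1.934452 = 1.2554 bits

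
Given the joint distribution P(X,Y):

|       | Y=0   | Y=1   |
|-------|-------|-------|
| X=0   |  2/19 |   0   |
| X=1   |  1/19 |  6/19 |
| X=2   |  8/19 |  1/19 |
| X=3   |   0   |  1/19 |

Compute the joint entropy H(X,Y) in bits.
2.0632 bits

H(X,Y) = -Σ_{x,y} P(x,y) log₂ P(x,y). Per-cell terms -P(x,y)·log₂P(x,y):
  X=0: 0.3419, 0.0000
  X=1: 0.2236, 0.5251
  X=2: 0.5254, 0.2236
  X=3: 0.0000, 0.2236
  (cells with P = 0 contribute 0)
Sum of the 8 terms: H(X,Y) = 2.0632 bits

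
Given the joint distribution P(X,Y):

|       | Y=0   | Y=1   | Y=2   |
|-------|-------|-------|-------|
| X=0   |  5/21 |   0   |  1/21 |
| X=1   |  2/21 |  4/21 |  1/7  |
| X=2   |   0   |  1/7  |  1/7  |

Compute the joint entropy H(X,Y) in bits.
2.6840 bits

H(X,Y) = -Σ_{x,y} P(x,y) log₂ P(x,y). Per-cell terms -P(x,y)·log₂P(x,y):
  X=0: 0.49295, 0.00000, 0.20916
  X=1: 0.32308, 0.45568, 0.40105
  X=2: 0.00000, 0.40105, 0.40105
  (cells with P = 0 contribute 0)
Sum of the 9 terms: H(X,Y) = 2.6840 bits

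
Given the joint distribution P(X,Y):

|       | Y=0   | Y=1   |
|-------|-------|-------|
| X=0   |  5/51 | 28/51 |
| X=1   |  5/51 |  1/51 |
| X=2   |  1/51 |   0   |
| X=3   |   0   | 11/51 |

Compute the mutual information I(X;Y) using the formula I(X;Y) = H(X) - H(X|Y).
0.2787 bits

I(X;Y) = H(X) - H(X|Y)

Marginal of X (row sums):
  P(X=0) = 5/51 + 28/51 = 11/17
  P(X=1) = 5/51 + 1/51 = 2/17
  P(X=2) = 1/51 + 0 = 1/51
  P(X=3) = 0 + 11/51 = 11/51
H(X) = -[(11/17)·log₂(11/17) + (2/17)·log₂(2/17) + (1/51)·log₂(1/51) + (11/51)·log₂(11/51)]
  = 0.406373 + 0.363231 + 0.111224 + 0.477312 = 1.35814 bits

Marginal of Y (column sums):
  P(Y=0) = 5/51 + 5/51 + 1/51 + 0 = 11/51
  P(Y=1) = 28/51 + 1/51 + 0 + 11/51 = 40/51
H(X|Y) = Σ_y P(y)·H(X|Y=y):
  Y=0: P(Y=0) = 11/51, P(X|Y=0) = (5/11, 5/11, 1/11, 0) → H(X|Y=0) = 1.348588
  Y=1: P(Y=1) = 40/51, P(X|Y=1) = (7/10, 1/40, 0, 11/40) → H(X|Y=1) = 1.005436
H(X|Y) = (11/51)·1.348588 + (40/51)·1.005436 = 1.07945 bits

I(X;Y) = H(X) - H(X|Y) = 1.35814 - 1.07945 = 0.2787 bits

Cross-check via I(X;Y) = H(X) + H(Y) - H(X,Y): computing H(Y) from the column sums and H(X,Y) from the 8 cells in the same way gives H(Y) = 0.75221 bits and H(X,Y) = 1.83166 bits, so
I(X;Y) = 1.35814 + 0.75221 - 1.83166 = 0.2787 bits ✓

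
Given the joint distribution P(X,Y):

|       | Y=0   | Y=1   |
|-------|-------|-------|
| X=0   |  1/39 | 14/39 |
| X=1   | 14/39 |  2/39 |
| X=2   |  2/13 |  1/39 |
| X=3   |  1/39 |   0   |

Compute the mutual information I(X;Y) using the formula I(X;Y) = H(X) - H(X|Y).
0.5230 bits

I(X;Y) = H(X) - H(X|Y)

Marginal of X (row sums):
  P(X=0) = 1/39 + 14/39 = 5/13
  P(X=1) = 14/39 + 2/39 = 16/39
  P(X=2) = 2/13 + 1/39 = 7/39
  P(X=3) = 1/39 + 0 = 1/39
H(X) = -[(5/13)·log₂(5/13) + (16/39)·log₂(16/39) + (7/39)·log₂(7/39) + (1/39)·log₂(1/39)]
  = 0.5302 + 0.5273 + 0.4448 + 0.1355 = 1.6378 bits

Marginal of Y (column sums):
  P(Y=0) = 1/39 + 14/39 + 2/13 + 1/39 = 22/39
  P(Y=1) = 14/39 + 2/39 + 1/39 + 0 = 17/39
H(X|Y) = Σ_y P(y)·H(X|Y=y):
  Y=0: P(Y=0) = 22/39, P(X|Y=0) = (1/22, 7/11, 3/11, 1/22) → H(X|Y=0) = 1.3316
  Y=1: P(Y=1) = 17/39, P(X|Y=1) = (14/17, 2/17, 1/17, 0) → H(X|Y=1) = 0.8343
H(X|Y) = (22/39)·1.3316 + (17/39)·0.8343 = 1.1148 bits

I(X;Y) = H(X) - H(X|Y) = 1.6378 - 1.1148 = 0.5230 bits

Cross-check via I(X;Y) = H(X) + H(Y) - H(X,Y): computing H(Y) from the column sums and H(X,Y) from the 8 cells in the same way gives H(Y) = 0.9881 bits and H(X,Y) = 2.1029 bits, so
I(X;Y) = 1.6378 + 0.9881 - 2.1029 = 0.5230 bits ✓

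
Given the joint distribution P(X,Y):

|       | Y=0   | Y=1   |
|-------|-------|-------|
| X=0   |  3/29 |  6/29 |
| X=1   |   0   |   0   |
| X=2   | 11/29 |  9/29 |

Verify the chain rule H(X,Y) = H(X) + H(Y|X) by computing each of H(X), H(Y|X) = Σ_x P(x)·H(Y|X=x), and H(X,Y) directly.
H(X) = 0.8936 bits, H(Y|X) = 0.9697 bits, H(X,Y) = 1.8632 bits

Marginal of X (row sums):
  P(X=0) = 3/29 + 6/29 = 9/29
  P(X=1) = 0 + 0 = 0
  P(X=2) = 11/29 + 9/29 = 20/29
H(X) = -[(9/29)·log₂(9/29) + (20/29)·log₂(20/29)]   (outcomes with P = 0 contribute 0)
  = 0.52388 + 0.36969 = 0.8936 bits

H(Y|X) = Σ_x P(x)·H(Y|X=x):
  X=0: P(X=0) = 9/29, P(Y|X=0) = (1/3, 2/3) → H(Y|X=0) = 0.91830
  X=1: P(X=1) = 0 → contributes 0
  X=2: P(X=2) = 20/29, P(Y|X=2) = (11/20, 9/20) → H(Y|X=2) = 0.99277
H(Y|X) = (9/29)·0.91830 + (20/29)·0.99277 = 0.9697 bits

H(X,Y) = -Σ_{x,y} P(x,y) log₂ P(x,y). Per-cell terms -P(x,y)·log₂P(x,y):
  X=0: 0.33859, 0.47028
  X=1: 0.00000, 0.00000
  X=2: 0.53048, 0.52388
  (cells with P = 0 contribute 0)
Sum of the 6 terms: H(X,Y) = 1.8632 bits

Chain rule check:
  H(X) + H(Y|X) = 0.8936 + 0.9697 = 1.8633 bits
  H(X,Y) = 1.8632 bits
✓ Chain rule verified (Δ = 0.0001 is 4-dp rounding noise: each of the three values was rounded independently).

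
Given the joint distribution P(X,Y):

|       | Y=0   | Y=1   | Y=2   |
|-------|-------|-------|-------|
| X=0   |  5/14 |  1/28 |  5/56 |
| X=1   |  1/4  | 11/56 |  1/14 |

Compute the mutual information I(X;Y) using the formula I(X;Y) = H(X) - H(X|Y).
0.1026 bits

I(X;Y) = H(X) - H(X|Y)

Marginal of X (row sums):
  P(X=0) = 5/14 + 1/28 + 5/56 = 27/56
  P(X=1) = 1/4 + 11/56 + 1/14 = 29/56
H(X) = -[(27/56)·log₂(27/56) + (29/56)·log₂(29/56)]
  = 0.50744 + 0.49164 = 0.9991 bits

Marginal of Y (column sums):
  P(Y=0) = 5/14 + 1/4 = 17/28
  P(Y=1) = 1/28 + 11/56 = 13/56
  P(Y=2) = 5/56 + 1/14 = 9/56
H(X|Y) = Σ_y P(y)·H(X|Y=y):
  Y=0: P(Y=0) = 17/28, P(X|Y=0) = (10/17, 7/17) → H(X|Y=0) = 0.97742
  Y=1: P(Y=1) = 13/56, P(X|Y=1) = (2/13, 11/13) → H(X|Y=1) = 0.61938
  Y=2: P(Y=2) = 9/56, P(X|Y=2) = (5/9, 4/9) → H(X|Y=2) = 0.99108
H(X|Y) = (17/28)·0.97742 + (13/56)·0.61938 + (9/56)·0.99108 = 0.8965 bits

I(X;Y) = H(X) - H(X|Y) = 0.9991 - 0.8965 = 0.1026 bits

Cross-check via I(X;Y) = H(X) + H(Y) - H(X,Y): computing H(Y) from the column sums and H(X,Y) from the 6 cells in the same way gives H(Y) = 1.3501 bits and H(X,Y) = 2.2466 bits, so
I(X;Y) = 0.9991 + 1.3501 - 2.2466 = 0.1026 bits ✓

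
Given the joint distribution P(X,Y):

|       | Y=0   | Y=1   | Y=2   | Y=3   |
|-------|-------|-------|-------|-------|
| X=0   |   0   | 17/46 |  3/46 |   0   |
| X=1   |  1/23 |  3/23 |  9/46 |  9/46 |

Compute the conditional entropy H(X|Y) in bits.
0.6257 bits

H(X|Y) = H(X,Y) - H(Y)

H(X,Y) = -Σ_{x,y} P(x,y) log₂ P(x,y). Per-cell terms -P(x,y)·log₂P(x,y):
  X=0: 0.0000, 0.5307, 0.2569, 0.0000
  X=1: 0.1967, 0.3833, 0.4605, 0.4605
  (cells with P = 0 contribute 0)
Sum of the 8 terms: H(X,Y) = 2.2886 bits

Marginal of Y (column sums):
  P(Y=0) = 0 + 1/23 = 1/23
  P(Y=1) = 17/46 + 3/23 = 1/2
  P(Y=2) = 3/46 + 9/46 = 6/23
  P(Y=3) = 0 + 9/46 = 9/46
H(Y) = -[(1/23)·log₂(1/23) + (1/2)·log₂(1/2) + (6/23)·log₂(6/23) + (9/46)·log₂(9/46)]
  = 0.1967 + 0.5000 + 0.5057 + 0.4605 = 1.6629 bits

H(X|Y) = H(X,Y) - H(Y) = 2.2886 - 1.6629 = 0.6257 bits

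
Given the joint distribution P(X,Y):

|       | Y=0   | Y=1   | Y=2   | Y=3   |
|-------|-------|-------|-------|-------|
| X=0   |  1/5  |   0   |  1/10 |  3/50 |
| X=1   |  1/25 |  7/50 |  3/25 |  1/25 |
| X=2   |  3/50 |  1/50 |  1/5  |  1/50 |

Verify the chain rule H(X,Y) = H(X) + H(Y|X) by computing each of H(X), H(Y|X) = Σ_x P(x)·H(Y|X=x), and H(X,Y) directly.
H(X) = 1.5809 bits, H(Y|X) = 1.5286 bits, H(X,Y) = 3.1095 bits

Marginal of X (row sums):
  P(X=0) = 1/5 + 0 + 1/10 + 3/50 = 9/25
  P(X=1) = 1/25 + 7/50 + 3/25 + 1/25 = 17/50
  P(X=2) = 3/50 + 1/50 + 1/5 + 1/50 = 3/10
H(X) = -[(9/25)·log₂(9/25) + (17/50)·log₂(17/50) + (3/10)·log₂(3/10)]
  = 0.53062 + 0.52917 + 0.52109 = 1.5809 bits

H(Y|X) = Σ_x P(x)·H(Y|X=x):
  X=0: P(X=0) = 9/25, P(Y|X=0) = (5/9, 0, 5/18, 1/6) → H(Y|X=0) = 1.41527
  X=1: P(X=1) = 17/50, P(Y|X=1) = (2/17, 7/17, 6/17, 2/17) → H(Y|X=1) = 1.78386
  X=2: P(X=2) = 3/10, P(Y|X=2) = (1/5, 1/15, 2/3, 1/15) → H(Y|X=2) = 1.37528
H(Y|X) = (9/25)·1.41527 + (17/50)·1.78386 + (3/10)·1.37528 = 1.5286 bits

H(X,Y) = -Σ_{x,y} P(x,y) log₂ P(x,y). Per-cell terms -P(x,y)·log₂P(x,y):
  X=0: 0.46439, 0.00000, 0.33219, 0.24353
  X=1: 0.18575, 0.39711, 0.36707, 0.18575
  X=2: 0.24353, 0.11288, 0.46439, 0.11288
  (cells with P = 0 contribute 0)
Sum of the 12 terms: H(X,Y) = 3.1095 bits

Chain rule check:
  H(X) + H(Y|X) = 1.5809 + 1.5286 = 3.1095 bits
  H(X,Y) = 3.1095 bits
✓ Chain rule verified.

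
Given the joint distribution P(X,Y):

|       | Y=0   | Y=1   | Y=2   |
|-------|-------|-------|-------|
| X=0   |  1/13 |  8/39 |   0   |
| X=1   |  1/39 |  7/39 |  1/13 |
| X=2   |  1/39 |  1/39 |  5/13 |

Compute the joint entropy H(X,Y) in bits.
2.4196 bits

H(X,Y) = -Σ_{x,y} P(x,y) log₂ P(x,y). Per-cell terms -P(x,y)·log₂P(x,y):
  X=0: 0.28465, 0.46880, 0.00000
  X=1: 0.13552, 0.44478, 0.28465
  X=2: 0.13552, 0.13552, 0.53020
  (cells with P = 0 contribute 0)
Sum of the 9 terms: H(X,Y) = 2.4196 bits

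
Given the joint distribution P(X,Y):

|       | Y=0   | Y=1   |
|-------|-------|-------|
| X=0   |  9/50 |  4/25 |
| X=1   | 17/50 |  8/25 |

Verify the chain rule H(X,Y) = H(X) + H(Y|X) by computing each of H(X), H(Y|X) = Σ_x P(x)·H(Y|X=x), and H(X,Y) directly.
H(X) = 0.9248 bits, H(Y|X) = 0.9987 bits, H(X,Y) = 1.9235 bits

Marginal of X (row sums):
  P(X=0) = 9/50 + 4/25 = 17/50
  P(X=1) = 17/50 + 8/25 = 33/50
H(X) = -[(17/50)·log₂(17/50) + (33/50)·log₂(33/50)]
  = 0.5292 + 0.3956 = 0.9248 bits

H(Y|X) = Σ_x P(x)·H(Y|X=x):
  X=0: P(X=0) = 17/50, P(Y|X=0) = (9/17, 8/17) → H(Y|X=0) = 0.9975
  X=1: P(X=1) = 33/50, P(Y|X=1) = (17/33, 16/33) → H(Y|X=1) = 0.9993
H(Y|X) = (17/50)·0.9975 + (33/50)·0.9993 = 0.9987 bits

H(X,Y) = -Σ_{x,y} P(x,y) log₂ P(x,y). Per-cell terms -P(x,y)·log₂P(x,y):
  X=0: 0.4453, 0.4230
  X=1: 0.5292, 0.5260
Sum of the 4 terms: H(X,Y) = 1.9235 bits

Chain rule check:
  H(X) + H(Y|X) = 0.9248 + 0.9987 = 1.9235 bits
  H(X,Y) = 1.9235 bits
✓ Chain rule verified.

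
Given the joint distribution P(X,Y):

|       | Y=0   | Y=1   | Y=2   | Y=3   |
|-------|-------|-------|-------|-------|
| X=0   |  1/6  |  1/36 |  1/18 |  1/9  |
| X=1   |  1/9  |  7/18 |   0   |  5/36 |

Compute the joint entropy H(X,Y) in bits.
2.4360 bits

H(X,Y) = -Σ_{x,y} P(x,y) log₂ P(x,y). Per-cell terms -P(x,y)·log₂P(x,y):
  X=0: 0.4308, 0.1436, 0.2317, 0.3522
  X=1: 0.3522, 0.5299, 0.0000, 0.3956
  (cells with P = 0 contribute 0)
Sum of the 8 terms: H(X,Y) = 2.4360 bits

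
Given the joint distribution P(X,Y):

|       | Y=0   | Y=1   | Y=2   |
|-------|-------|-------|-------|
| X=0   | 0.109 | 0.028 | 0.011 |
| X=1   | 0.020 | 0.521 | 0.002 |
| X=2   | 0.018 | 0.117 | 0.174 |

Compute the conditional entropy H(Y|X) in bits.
0.6810 bits

H(Y|X) = H(X,Y) - H(X)

H(X,Y) = -Σ_{x,y} P(x,y) log₂ P(x,y). Per-cell terms -P(x,y)·log₂P(x,y):
  X=0: 0.34854, 0.14444, 0.07157
  X=1: 0.11288, 0.49008, 0.01793
  X=2: 0.10433, 0.36216, 0.43897
Sum of the 9 terms: H(X,Y) = 2.0909 bits

Marginal of X (row sums):
  P(X=0) = 0.109 + 0.028 + 0.011 = 0.148
  P(X=1) = 0.020 + 0.521 + 0.002 = 0.543
  P(X=2) = 0.018 + 0.117 + 0.174 = 0.309
H(X) = -[0.148·log₂(0.148) + 0.543·log₂(0.543) + 0.309·log₂(0.309)]
  = 0.40794 + 0.47837 + 0.52355 = 1.4099 bits

H(Y|X) = H(X,Y) - H(X) = 2.0909 - 1.4099 = 0.6810 bits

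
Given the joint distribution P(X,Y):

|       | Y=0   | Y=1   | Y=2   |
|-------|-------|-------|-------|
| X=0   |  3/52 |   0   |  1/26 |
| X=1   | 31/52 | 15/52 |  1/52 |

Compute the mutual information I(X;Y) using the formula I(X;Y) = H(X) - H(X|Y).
0.1222 bits

I(X;Y) = H(X) - H(X|Y)

Marginal of X (row sums):
  P(X=0) = 3/52 + 0 + 1/26 = 5/52
  P(X=1) = 31/52 + 15/52 + 1/52 = 47/52
H(X) = -[(5/52)·log₂(5/52) + (47/52)·log₂(47/52)]
  = 0.3249 + 0.1318 = 0.4567 bits

Marginal of Y (column sums):
  P(Y=0) = 3/52 + 31/52 = 17/26
  P(Y=1) = 0 + 15/52 = 15/52
  P(Y=2) = 1/26 + 1/52 = 3/52
H(X|Y) = Σ_y P(y)·H(X|Y=y):
  Y=0: P(Y=0) = 17/26, P(X|Y=0) = (3/34, 31/34) → H(X|Y=0) = 0.4306
  Y=1: P(Y=1) = 15/52, P(X|Y=1) = (0, 1) → H(X|Y=1) = 0.0000
  Y=2: P(Y=2) = 3/52, P(X|Y=2) = (2/3, 1/3) → H(X|Y=2) = 0.9183
H(X|Y) = (17/26)·0.4306 + (15/52)·0.0000 + (3/52)·0.9183 = 0.3345 bits

I(X;Y) = H(X) - H(X|Y) = 0.4567 - 0.3345 = 0.1222 bits

Cross-check via I(X;Y) = H(X) + H(Y) - H(X,Y): computing H(Y) from the column sums and H(X,Y) from the 6 cells in the same way gives H(Y) = 1.1556 bits and H(X,Y) = 1.4901 bits, so
I(X;Y) = 0.4567 + 1.1556 - 1.4901 = 0.1222 bits ✓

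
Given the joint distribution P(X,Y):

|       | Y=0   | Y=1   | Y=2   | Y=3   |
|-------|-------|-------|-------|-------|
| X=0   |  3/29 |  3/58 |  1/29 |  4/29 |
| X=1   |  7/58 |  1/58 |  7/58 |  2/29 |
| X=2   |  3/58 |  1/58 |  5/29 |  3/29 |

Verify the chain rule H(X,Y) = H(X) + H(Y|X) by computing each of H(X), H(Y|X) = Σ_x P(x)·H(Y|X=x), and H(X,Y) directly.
H(X) = 1.5845 bits, H(Y|X) = 1.7381 bits, H(X,Y) = 3.3226 bits

Marginal of X (row sums):
  P(X=0) = 3/29 + 3/58 + 1/29 + 4/29 = 19/58
  P(X=1) = 7/58 + 1/58 + 7/58 + 2/29 = 19/58
  P(X=2) = 3/58 + 1/58 + 5/29 + 3/29 = 10/29
H(X) = -[(19/58)·log₂(19/58) + (19/58)·log₂(19/58) + (10/29)·log₂(10/29)]
  = 0.52743 + 0.52743 + 0.52967 = 1.5845 bits

H(Y|X) = Σ_x P(x)·H(Y|X=x):
  X=0: P(X=0) = 19/58, P(Y|X=0) = (6/19, 3/19, 2/19, 8/19) → H(Y|X=0) = 1.81295
  X=1: P(X=1) = 19/58, P(Y|X=1) = (7/19, 1/19, 7/19, 4/19) → H(Y|X=1) = 1.75830
  X=2: P(X=2) = 10/29, P(Y|X=2) = (3/20, 1/20, 1/2, 3/10) → H(Y|X=2) = 1.64773
H(Y|X) = (19/58)·1.81295 + (19/58)·1.75830 + (10/29)·1.64773 = 1.7381 bits

H(X,Y) = -Σ_{x,y} P(x,y) log₂ P(x,y). Per-cell terms -P(x,y)·log₂P(x,y):
  X=0: 0.33859, 0.22102, 0.16752, 0.39420
  X=1: 0.36818, 0.10100, 0.36818, 0.26607
  X=2: 0.22102, 0.10100, 0.43725, 0.33859
Sum of the 12 terms: H(X,Y) = 3.3226 bits

Chain rule check:
  H(X) + H(Y|X) = 1.5845 + 1.7381 = 3.3226 bits
  H(X,Y) = 3.3226 bits
✓ Chain rule verified.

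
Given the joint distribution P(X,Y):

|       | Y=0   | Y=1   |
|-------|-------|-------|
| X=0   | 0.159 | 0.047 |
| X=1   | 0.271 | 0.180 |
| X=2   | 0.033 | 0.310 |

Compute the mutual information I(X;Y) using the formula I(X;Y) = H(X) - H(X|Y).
0.2421 bits

I(X;Y) = H(X) - H(X|Y)

Marginal of X (row sums):
  P(X=0) = 0.159 + 0.047 = 0.206
  P(X=1) = 0.271 + 0.180 = 0.451
  P(X=2) = 0.033 + 0.310 = 0.343
H(X) = -[0.206·log₂(0.206) + 0.451·log₂(0.451) + 0.343·log₂(0.343)]
  = 0.469532 + 0.518109 + 0.529496 = 1.51714 bits

Marginal of Y (column sums):
  P(Y=0) = 0.159 + 0.271 + 0.033 = 0.463
  P(Y=1) = 0.047 + 0.180 + 0.310 = 0.537
H(X|Y) = Σ_y P(y)·H(X|Y=y):
  Y=0: P(Y=0) = 0.463, P(X|Y=0) = (159/463, 271/463, 33/463) → H(X|Y=0) = 1.253409
  Y=1: P(Y=1) = 0.537, P(X|Y=1) = (47/537, 60/179, 310/537) → H(X|Y=1) = 1.293736
H(X|Y) = 0.463·1.253409 + 0.537·1.293736 = 1.27506 bits

I(X;Y) = H(X) - H(X|Y) = 1.51714 - 1.27506 = 0.2421 bits

Cross-check via I(X;Y) = H(X) + H(Y) - H(X,Y): computing H(Y) from the column sums and H(X,Y) from the 6 cells in the same way gives H(Y) = 0.99605 bits and H(X,Y) = 2.27111 bits, so
I(X;Y) = 1.51714 + 0.99605 - 2.27111 = 0.2421 bits ✓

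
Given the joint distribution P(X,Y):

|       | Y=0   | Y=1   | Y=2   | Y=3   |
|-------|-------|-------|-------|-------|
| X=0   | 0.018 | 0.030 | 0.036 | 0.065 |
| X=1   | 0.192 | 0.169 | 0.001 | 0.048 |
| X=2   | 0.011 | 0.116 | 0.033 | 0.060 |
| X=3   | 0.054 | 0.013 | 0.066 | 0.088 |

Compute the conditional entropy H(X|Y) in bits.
1.5732 bits

H(X|Y) = H(X,Y) - H(Y)

H(X,Y) = -Σ_{x,y} P(x,y) log₂ P(x,y). Per-cell terms -P(x,y)·log₂P(x,y):
  X=0: 0.10433, 0.15177, 0.17265, 0.25632
  X=1: 0.45712, 0.43347, 0.00997, 0.21028
  X=2: 0.07157, 0.36051, 0.16241, 0.24353
  X=3: 0.22739, 0.08145, 0.25881, 0.30856
Sum of the 16 terms: H(X,Y) = 3.5101 bits

Marginal of Y (column sums):
  P(Y=0) = 0.018 + 0.192 + 0.011 + 0.054 = 0.275
  P(Y=1) = 0.030 + 0.169 + 0.116 + 0.013 = 0.328
  P(Y=2) = 0.036 + 0.001 + 0.033 + 0.066 = 0.136
  P(Y=3) = 0.065 + 0.048 + 0.060 + 0.088 = 0.261
H(Y) = -[0.275·log₂(0.275) + 0.328·log₂(0.328) + 0.136·log₂(0.136) + 0.261·log₂(0.261)]
  = 0.51219 + 0.52750 + 0.39145 + 0.50579 = 1.9369 bits

H(X|Y) = H(X,Y) - H(Y) = 3.5101 - 1.9369 = 1.5732 bits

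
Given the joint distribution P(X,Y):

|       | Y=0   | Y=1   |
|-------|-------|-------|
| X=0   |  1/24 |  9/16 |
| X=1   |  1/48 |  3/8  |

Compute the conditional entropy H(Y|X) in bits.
0.3365 bits

H(Y|X) = H(X,Y) - H(X)

H(X,Y) = -Σ_{x,y} P(x,y) log₂ P(x,y). Per-cell terms -P(x,y)·log₂P(x,y):
  X=0: 0.19104, 0.46692
  X=1: 0.11635, 0.53064
Sum of the 4 terms: H(X,Y) = 1.30495 bits

Marginal of X (row sums):
  P(X=0) = 1/24 + 9/16 = 29/48
  P(X=1) = 1/48 + 3/8 = 19/48
H(X) = -[(29/48)·log₂(29/48) + (19/48)·log₂(19/48)]
  = 0.43922 + 0.52924 = 0.96846 bits

H(Y|X) = H(X,Y) - H(X) = 1.30495 - 0.96846 = 0.3365 bits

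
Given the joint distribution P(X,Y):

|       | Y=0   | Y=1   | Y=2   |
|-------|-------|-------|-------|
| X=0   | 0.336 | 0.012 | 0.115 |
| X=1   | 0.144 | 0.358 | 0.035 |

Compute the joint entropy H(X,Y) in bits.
2.0665 bits

H(X,Y) = -Σ_{x,y} P(x,y) log₂ P(x,y). Per-cell terms -P(x,y)·log₂P(x,y):
  X=0: 0.5287, 0.0766, 0.3588
  X=1: 0.4026, 0.5305, 0.1693
Sum of the 6 terms: H(X,Y) = 2.0665 bits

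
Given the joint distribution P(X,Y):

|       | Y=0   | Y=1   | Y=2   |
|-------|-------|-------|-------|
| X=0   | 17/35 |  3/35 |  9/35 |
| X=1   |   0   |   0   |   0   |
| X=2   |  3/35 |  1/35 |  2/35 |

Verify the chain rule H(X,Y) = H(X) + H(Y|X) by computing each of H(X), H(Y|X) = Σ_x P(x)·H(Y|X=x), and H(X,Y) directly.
H(X) = 0.6610 bits, H(Y|X) = 1.3390 bits, H(X,Y) = 2.0000 bits

Marginal of X (row sums):
  P(X=0) = 17/35 + 3/35 + 9/35 = 29/35
  P(X=1) = 0 + 0 + 0 = 0
  P(X=2) = 3/35 + 1/35 + 2/35 = 6/35
H(X) = -[(29/35)·log₂(29/35) + (6/35)·log₂(6/35)]   (outcomes with P = 0 contribute 0)
  = 0.2248 + 0.4362 = 0.6610 bits

H(Y|X) = Σ_x P(x)·H(Y|X=x):
  X=0: P(X=0) = 29/35, P(Y|X=0) = (17/29, 3/29, 9/29) → H(Y|X=0) = 1.3142
  X=1: P(X=1) = 0 → contributes 0
  X=2: P(X=2) = 6/35, P(Y|X=2) = (1/2, 1/6, 1/3) → H(Y|X=2) = 1.4591
H(Y|X) = (29/35)·1.3142 + (6/35)·1.4591 = 1.3390 bits

H(X,Y) = -Σ_{x,y} P(x,y) log₂ P(x,y). Per-cell terms -P(x,y)·log₂P(x,y):
  X=0: 0.5060, 0.3038, 0.5038
  X=1: 0.0000, 0.0000, 0.0000
  X=2: 0.3038, 0.1466, 0.2360
  (cells with P = 0 contribute 0)
Sum of the 9 terms: H(X,Y) = 2.0000 bits

Chain rule check:
  H(X) + H(Y|X) = 0.6610 + 1.3390 = 2.0000 bits
  H(X,Y) = 2.0000 bits
✓ Chain rule verified.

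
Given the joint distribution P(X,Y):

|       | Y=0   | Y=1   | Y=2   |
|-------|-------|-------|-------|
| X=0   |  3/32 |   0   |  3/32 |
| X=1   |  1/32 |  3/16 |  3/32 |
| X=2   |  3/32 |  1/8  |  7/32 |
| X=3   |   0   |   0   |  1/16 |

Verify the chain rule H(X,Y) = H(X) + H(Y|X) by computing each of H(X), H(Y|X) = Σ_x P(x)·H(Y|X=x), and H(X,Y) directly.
H(X) = 1.7490 bits, H(Y|X) = 1.2454 bits, H(X,Y) = 2.9943 bits

Marginal of X (row sums):
  P(X=0) = 3/32 + 0 + 3/32 = 3/16
  P(X=1) = 1/32 + 3/16 + 3/32 = 5/16
  P(X=2) = 3/32 + 1/8 + 7/32 = 7/16
  P(X=3) = 0 + 0 + 1/16 = 1/16
H(X) = -[(3/16)·log₂(3/16) + (5/16)·log₂(5/16) + (7/16)·log₂(7/16) + (1/16)·log₂(1/16)]
  = 0.4528195 + 0.5243975 + 0.5217822 + 0.2500000 = 1.7490 bits

H(Y|X) = Σ_x P(x)·H(Y|X=x):
  X=0: P(X=0) = 3/16, P(Y|X=0) = (1/2, 0, 1/2) → H(Y|X=0) = 1.0000000
  X=1: P(X=1) = 5/16, P(Y|X=1) = (1/10, 3/5, 3/10) → H(Y|X=1) = 1.2954618
  X=2: P(X=2) = 7/16, P(Y|X=2) = (3/14, 2/7, 1/2) → H(Y|X=2) = 1.4926141
  X=3: P(X=3) = 1/16, P(Y|X=3) = (0, 0, 1) → H(Y|X=3) = 0.0000000
H(Y|X) = (3/16)·1.0000000 + (5/16)·1.2954618 + (7/16)·1.4926141 + (1/16)·0.0000000 = 1.2454 bits

H(X,Y) = -Σ_{x,y} P(x,y) log₂ P(x,y). Per-cell terms -P(x,y)·log₂P(x,y):
  X=0: 0.3201598, 0.0000000, 0.3201598
  X=1: 0.1562500, 0.4528195, 0.3201598
  X=2: 0.3201598, 0.3750000, 0.4796411
  X=3: 0.0000000, 0.0000000, 0.2500000
  (cells with P = 0 contribute 0)
Sum of the 12 terms: H(X,Y) = 2.9943 bits

Chain rule check:
  H(X) + H(Y|X) = 1.7490 + 1.2454 = 2.9944 bits
  H(X,Y) = 2.9943 bits
✓ Chain rule verified (Δ = 0.0001 is 4-dp rounding noise: each of the three values was rounded independently).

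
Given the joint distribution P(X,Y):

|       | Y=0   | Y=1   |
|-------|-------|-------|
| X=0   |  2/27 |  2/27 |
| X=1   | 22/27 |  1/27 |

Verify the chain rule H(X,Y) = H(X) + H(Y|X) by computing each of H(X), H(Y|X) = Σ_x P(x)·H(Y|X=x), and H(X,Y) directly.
H(X) = 0.6052 bits, H(Y|X) = 0.3679 bits, H(X,Y) = 0.9731 bits

Marginal of X (row sums):
  P(X=0) = 2/27 + 2/27 = 4/27
  P(X=1) = 22/27 + 1/27 = 23/27
H(X) = -[(4/27)·log₂(4/27) + (23/27)·log₂(23/27)]
  = 0.40813 + 0.19706 = 0.6052 bits

H(Y|X) = Σ_x P(x)·H(Y|X=x):
  X=0: P(X=0) = 4/27, P(Y|X=0) = (1/2, 1/2) → H(Y|X=0) = 1.00000
  X=1: P(X=1) = 23/27, P(Y|X=1) = (22/23, 1/23) → H(Y|X=1) = 0.25802
H(Y|X) = (4/27)·1.00000 + (23/27)·0.25802 = 0.3679 bits

H(X,Y) = -Σ_{x,y} P(x,y) log₂ P(x,y). Per-cell terms -P(x,y)·log₂P(x,y):
  X=0: 0.27814, 0.27814
  X=1: 0.24074, 0.17611
Sum of the 4 terms: H(X,Y) = 0.9731 bits

Chain rule check:
  H(X) + H(Y|X) = 0.6052 + 0.3679 = 0.9731 bits
  H(X,Y) = 0.9731 bits
✓ Chain rule verified.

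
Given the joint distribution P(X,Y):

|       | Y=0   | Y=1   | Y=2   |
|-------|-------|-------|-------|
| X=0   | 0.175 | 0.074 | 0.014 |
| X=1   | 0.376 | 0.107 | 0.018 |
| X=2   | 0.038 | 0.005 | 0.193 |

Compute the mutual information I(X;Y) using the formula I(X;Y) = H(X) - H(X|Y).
0.4236 bits

I(X;Y) = H(X) - H(X|Y)

Marginal of X (row sums):
  P(X=0) = 0.175 + 0.074 + 0.014 = 0.263
  P(X=1) = 0.376 + 0.107 + 0.018 = 0.501
  P(X=2) = 0.038 + 0.005 + 0.193 = 0.236
H(X) = -[0.263·log₂(0.263) + 0.501·log₂(0.501) + 0.236·log₂(0.236)]
  = 0.506766 + 0.499556 + 0.491621 = 1.49794 bits

Marginal of Y (column sums):
  P(Y=0) = 0.175 + 0.376 + 0.038 = 0.589
  P(Y=1) = 0.074 + 0.107 + 0.005 = 0.186
  P(Y=2) = 0.014 + 0.018 + 0.193 = 0.225
H(X|Y) = Σ_y P(y)·H(X|Y=y):
  Y=0: P(Y=0) = 0.589, P(X|Y=0) = (175/589, 376/589, 2/31) → H(X|Y=0) = 1.188697
  Y=1: P(Y=1) = 0.186, P(X|Y=1) = (37/93, 107/186, 5/186) → H(X|Y=1) = 1.128158
  Y=2: P(Y=2) = 0.225, P(X|Y=2) = (14/225, 2/25, 193/225) → H(X|Y=2) = 0.730644
H(X|Y) = 0.589·1.188697 + 0.186·1.128158 + 0.225·0.730644 = 1.07437 bits

I(X;Y) = H(X) - H(X|Y) = 1.49794 - 1.07437 = 0.4236 bits

Cross-check via I(X;Y) = H(X) + H(Y) - H(X,Y): computing H(Y) from the column sums and H(X,Y) from the 9 cells in the same way gives H(Y) = 1.38535 bits and H(X,Y) = 2.45972 bits, so
I(X;Y) = 1.49794 + 1.38535 - 2.45972 = 0.4236 bits ✓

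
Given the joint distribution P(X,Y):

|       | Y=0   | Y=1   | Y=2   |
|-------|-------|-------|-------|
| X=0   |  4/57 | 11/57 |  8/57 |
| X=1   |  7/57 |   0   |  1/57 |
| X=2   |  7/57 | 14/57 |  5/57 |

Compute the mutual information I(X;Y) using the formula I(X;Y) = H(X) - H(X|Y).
0.2111 bits

I(X;Y) = H(X) - H(X|Y)

Marginal of X (row sums):
  P(X=0) = 4/57 + 11/57 + 8/57 = 23/57
  P(X=1) = 7/57 + 0 + 1/57 = 8/57
  P(X=2) = 7/57 + 14/57 + 5/57 = 26/57
H(X) = -[(23/57)·log₂(23/57) + (8/57)·log₂(8/57) + (26/57)·log₂(26/57)]
  = 0.528325 + 0.397599 + 0.516556 = 1.44248 bits

Marginal of Y (column sums):
  P(Y=0) = 4/57 + 7/57 + 7/57 = 6/19
  P(Y=1) = 11/57 + 0 + 14/57 = 25/57
  P(Y=2) = 8/57 + 1/57 + 5/57 = 14/57
H(X|Y) = Σ_y P(y)·H(X|Y=y):
  Y=0: P(Y=0) = 6/19, P(X|Y=0) = (2/9, 7/18, 7/18) → H(X|Y=0) = 1.541982
  Y=1: P(Y=1) = 25/57, P(X|Y=1) = (11/25, 0, 14/25) → H(X|Y=1) = 0.989588
  Y=2: P(Y=2) = 14/57, P(X|Y=2) = (4/7, 1/14, 5/14) → H(X|Y=2) = 1.263809
H(X|Y) = (6/19)·1.541982 + (25/57)·0.989588 + (14/57)·1.263809 = 1.23138 bits

I(X;Y) = H(X) - H(X|Y) = 1.44248 - 1.23138 = 0.2111 bits

Cross-check via I(X;Y) = H(X) + H(Y) - H(X,Y): computing H(Y) from the column sums and H(X,Y) from the 9 cells in the same way gives H(Y) = 1.54415 bits and H(X,Y) = 2.77553 bits, so
I(X;Y) = 1.44248 + 1.54415 - 2.77553 = 0.2111 bits ✓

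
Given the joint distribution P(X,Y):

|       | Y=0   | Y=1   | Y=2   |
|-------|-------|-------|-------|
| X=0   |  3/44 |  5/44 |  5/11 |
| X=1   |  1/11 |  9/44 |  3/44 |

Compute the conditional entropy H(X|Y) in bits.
0.7479 bits

H(X|Y) = H(X,Y) - H(Y)

H(X,Y) = -Σ_{x,y} P(x,y) log₂ P(x,y). Per-cell terms -P(x,y)·log₂P(x,y):
  X=0: 0.2642, 0.3565, 0.5170
  X=1: 0.3145, 0.4683, 0.2642
Sum of the 6 terms: H(X,Y) = 2.1847 bits

Marginal of Y (column sums):
  P(Y=0) = 3/44 + 1/11 = 7/44
  P(Y=1) = 5/44 + 9/44 = 7/22
  P(Y=2) = 5/11 + 3/44 = 23/44
H(Y) = -[(7/44)·log₂(7/44) + (7/22)·log₂(7/22) + (23/44)·log₂(23/44)]
  = 0.4219 + 0.5257 + 0.4892 = 1.4368 bits

H(X|Y) = H(X,Y) - H(Y) = 2.1847 - 1.4368 = 0.7479 bits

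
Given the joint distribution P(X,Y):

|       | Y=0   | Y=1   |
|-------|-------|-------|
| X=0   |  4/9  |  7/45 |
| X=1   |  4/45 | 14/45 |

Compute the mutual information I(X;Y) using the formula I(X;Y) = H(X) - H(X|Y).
0.1957 bits

I(X;Y) = H(X) - H(X|Y)

Marginal of X (row sums):
  P(X=0) = 4/9 + 7/45 = 3/5
  P(X=1) = 4/45 + 14/45 = 2/5
H(X) = -[(3/5)·log₂(3/5) + (2/5)·log₂(2/5)]
  = 0.44218 + 0.52877 = 0.97095 bits

Marginal of Y (column sums):
  P(Y=0) = 4/9 + 4/45 = 8/15
  P(Y=1) = 7/45 + 14/45 = 7/15
H(X|Y) = Σ_y P(y)·H(X|Y=y):
  Y=0: P(Y=0) = 8/15, P(X|Y=0) = (5/6, 1/6) → H(X|Y=0) = 0.65002
  Y=1: P(Y=1) = 7/15, P(X|Y=1) = (1/3, 2/3) → H(X|Y=1) = 0.91830
H(X|Y) = (8/15)·0.65002 + (7/15)·0.91830 = 0.77522 bits

I(X;Y) = H(X) - H(X|Y) = 0.97095 - 0.77522 = 0.1957 bits

Cross-check via I(X;Y) = H(X) + H(Y) - H(X,Y): computing H(Y) from the column sums and H(X,Y) from the 4 cells in the same way gives H(Y) = 0.99679 bits and H(X,Y) = 1.77201 bits, so
I(X;Y) = 0.97095 + 0.99679 - 1.77201 = 0.1957 bits ✓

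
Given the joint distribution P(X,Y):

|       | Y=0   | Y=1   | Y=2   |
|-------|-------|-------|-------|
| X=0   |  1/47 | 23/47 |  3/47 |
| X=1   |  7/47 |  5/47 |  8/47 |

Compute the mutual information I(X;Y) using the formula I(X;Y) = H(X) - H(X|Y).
0.2903 bits

I(X;Y) = H(X) - H(X|Y)

Marginal of X (row sums):
  P(X=0) = 1/47 + 23/47 + 3/47 = 27/47
  P(X=1) = 7/47 + 5/47 + 8/47 = 20/47
H(X) = -[(27/47)·log₂(27/47) + (20/47)·log₂(20/47)]
  = 0.45940 + 0.52454 = 0.98394 bits

Marginal of Y (column sums):
  P(Y=0) = 1/47 + 7/47 = 8/47
  P(Y=1) = 23/47 + 5/47 = 28/47
  P(Y=2) = 3/47 + 8/47 = 11/47
H(X|Y) = Σ_y P(y)·H(X|Y=y):
  Y=0: P(Y=0) = 8/47, P(X|Y=0) = (1/8, 7/8) → H(X|Y=0) = 0.54356
  Y=1: P(Y=1) = 28/47, P(X|Y=1) = (23/28, 5/28) → H(X|Y=1) = 0.67694
  Y=2: P(Y=2) = 11/47, P(X|Y=2) = (3/11, 8/11) → H(X|Y=2) = 0.84535
H(X|Y) = (8/47)·0.54356 + (28/47)·0.67694 + (11/47)·0.84535 = 0.69365 bits

I(X;Y) = H(X) - H(X|Y) = 0.98394 - 0.69365 = 0.2903 bits

Cross-check via I(X;Y) = H(X) + H(Y) - H(X,Y): computing H(Y) from the column sums and H(X,Y) from the 6 cells in the same way gives H(Y) = 1.37034 bits and H(X,Y) = 2.06399 bits, so
I(X;Y) = 0.98394 + 1.37034 - 2.06399 = 0.2903 bits ✓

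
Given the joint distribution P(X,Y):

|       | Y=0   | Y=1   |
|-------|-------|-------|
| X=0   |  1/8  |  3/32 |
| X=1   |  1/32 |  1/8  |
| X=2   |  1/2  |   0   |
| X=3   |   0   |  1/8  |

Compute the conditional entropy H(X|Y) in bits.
1.1730 bits

H(X|Y) = H(X,Y) - H(Y)

H(X,Y) = -Σ_{x,y} P(x,y) log₂ P(x,y). Per-cell terms -P(x,y)·log₂P(x,y):
  X=0: 0.3750, 0.3202
  X=1: 0.1562, 0.3750
  X=2: 0.5000, 0.0000
  X=3: 0.0000, 0.3750
  (cells with P = 0 contribute 0)
Sum of the 8 terms: H(X,Y) = 2.1014 bits

Marginal of Y (column sums):
  P(Y=0) = 1/8 + 1/32 + 1/2 + 0 = 21/32
  P(Y=1) = 3/32 + 1/8 + 0 + 1/8 = 11/32
H(Y) = -[(21/32)·log₂(21/32) + (11/32)·log₂(11/32)]
  = 0.3988 + 0.5296 = 0.9284 bits

H(X|Y) = H(X,Y) - H(Y) = 2.1014 - 0.9284 = 1.1730 bits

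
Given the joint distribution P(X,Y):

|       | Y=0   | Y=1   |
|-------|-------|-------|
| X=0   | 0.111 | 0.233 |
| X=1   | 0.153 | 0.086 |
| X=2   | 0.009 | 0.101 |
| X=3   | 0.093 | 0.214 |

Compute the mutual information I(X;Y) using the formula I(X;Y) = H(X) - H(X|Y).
0.0936 bits

I(X;Y) = H(X) - H(X|Y)

Marginal of X (row sums):
  P(X=0) = 0.111 + 0.233 = 0.344
  P(X=1) = 0.153 + 0.086 = 0.239
  P(X=2) = 0.009 + 0.101 = 0.110
  P(X=3) = 0.093 + 0.214 = 0.307
H(X) = -[0.344·log₂(0.344) + 0.239·log₂(0.239) + 0.110·log₂(0.110) + 0.307·log₂(0.307)]
  = 0.5296 + 0.4935 + 0.3503 + 0.5230 = 1.8964 bits

Marginal of Y (column sums):
  P(Y=0) = 0.111 + 0.153 + 0.009 + 0.093 = 0.366
  P(Y=1) = 0.233 + 0.086 + 0.101 + 0.214 = 0.634
H(X|Y) = Σ_y P(y)·H(X|Y=y):
  Y=0: P(Y=0) = 0.366, P(X|Y=0) = (37/122, 51/122, 3/122, 31/122) → H(X|Y=0) = 1.6817
  Y=1: P(Y=1) = 0.634, P(X|Y=1) = (233/634, 43/317, 101/634, 107/317) → H(X|Y=1) = 1.8727
H(X|Y) = 0.366·1.6817 + 0.634·1.8727 = 1.8028 bits

I(X;Y) = H(X) - H(X|Y) = 1.8964 - 1.8028 = 0.0936 bits

Cross-check via I(X;Y) = H(X) + H(Y) - H(X,Y): computing H(Y) from the column sums and H(X,Y) from the 8 cells in the same way gives H(Y) = 0.9476 bits and H(X,Y) = 2.7504 bits, so
I(X;Y) = 1.8964 + 0.9476 - 2.7504 = 0.0936 bits ✓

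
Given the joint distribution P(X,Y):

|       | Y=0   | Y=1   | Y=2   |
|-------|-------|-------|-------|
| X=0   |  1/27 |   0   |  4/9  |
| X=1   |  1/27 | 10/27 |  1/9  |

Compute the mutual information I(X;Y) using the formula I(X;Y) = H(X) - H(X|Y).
0.5239 bits

I(X;Y) = H(X) - H(X|Y)

Marginal of X (row sums):
  P(X=0) = 1/27 + 0 + 4/9 = 13/27
  P(X=1) = 1/27 + 10/27 + 1/9 = 14/27
H(X) = -[(13/27)·log₂(13/27) + (14/27)·log₂(14/27)]
  = 0.5077 + 0.4913 = 0.9990 bits

Marginal of Y (column sums):
  P(Y=0) = 1/27 + 1/27 = 2/27
  P(Y=1) = 0 + 10/27 = 10/27
  P(Y=2) = 4/9 + 1/9 = 5/9
H(X|Y) = Σ_y P(y)·H(X|Y=y):
  Y=0: P(Y=0) = 2/27, P(X|Y=0) = (1/2, 1/2) → H(X|Y=0) = 1.0000
  Y=1: P(Y=1) = 10/27, P(X|Y=1) = (0, 1) → H(X|Y=1) = 0.0000
  Y=2: P(Y=2) = 5/9, P(X|Y=2) = (4/5, 1/5) → H(X|Y=2) = 0.7219
H(X|Y) = (2/27)·1.0000 + (10/27)·0.0000 + (5/9)·0.7219 = 0.4751 bits

I(X;Y) = H(X) - H(X|Y) = 0.9990 - 0.4751 = 0.5239 bits

Cross-check via I(X;Y) = H(X) + H(Y) - H(X,Y): computing H(Y) from the column sums and H(X,Y) from the 6 cells in the same way gives H(Y) = 1.2800 bits and H(X,Y) = 1.7551 bits, so
I(X;Y) = 0.9990 + 1.2800 - 1.7551 = 0.5239 bits ✓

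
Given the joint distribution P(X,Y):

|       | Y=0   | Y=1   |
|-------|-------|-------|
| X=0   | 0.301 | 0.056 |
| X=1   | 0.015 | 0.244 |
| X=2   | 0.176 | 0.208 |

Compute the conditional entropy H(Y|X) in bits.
0.6885 bits

H(Y|X) = H(X,Y) - H(X)

H(X,Y) = -Σ_{x,y} P(x,y) log₂ P(x,y). Per-cell terms -P(x,y)·log₂P(x,y):
  X=0: 0.52138, 0.23287
  X=1: 0.09088, 0.49655
  X=2: 0.44112, 0.47119
Sum of the 6 terms: H(X,Y) = 2.2540 bits

Marginal of X (row sums):
  P(X=0) = 0.301 + 0.056 = 0.357
  P(X=1) = 0.015 + 0.244 = 0.259
  P(X=2) = 0.176 + 0.208 = 0.384
H(X) = -[0.357·log₂(0.357) + 0.259·log₂(0.259) + 0.384·log₂(0.384)]
  = 0.53050 + 0.50478 + 0.53024 = 1.5655 bits

H(Y|X) = H(X,Y) - H(X) = 2.2540 - 1.5655 = 0.6885 bits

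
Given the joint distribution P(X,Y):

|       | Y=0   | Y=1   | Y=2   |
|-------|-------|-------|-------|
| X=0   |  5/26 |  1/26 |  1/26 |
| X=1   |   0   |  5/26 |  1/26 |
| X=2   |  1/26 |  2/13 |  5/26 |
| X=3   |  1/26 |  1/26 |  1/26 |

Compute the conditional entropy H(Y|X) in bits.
1.1656 bits

H(Y|X) = H(X,Y) - H(X)

H(X,Y) = -Σ_{x,y} P(x,y) log₂ P(x,y). Per-cell terms -P(x,y)·log₂P(x,y):
  X=0: 0.457406, 0.180786, 0.180786
  X=1: 0.000000, 0.457406, 0.180786
  X=2: 0.180786, 0.415452, 0.457406
  X=3: 0.180786, 0.180786, 0.180786
  (cells with P = 0 contribute 0)
Sum of the 12 terms: H(X,Y) = 3.05317 bits

Marginal of X (row sums):
  P(X=0) = 5/26 + 1/26 + 1/26 = 7/26
  P(X=1) = 0 + 5/26 + 1/26 = 3/13
  P(X=2) = 1/26 + 2/13 + 5/26 = 5/13
  P(X=3) = 1/26 + 1/26 + 1/26 = 3/26
H(X) = -[(7/26)·log₂(7/26) + (3/13)·log₂(3/13) + (5/13)·log₂(5/13) + (3/26)·log₂(3/26)]
  = 0.509677 + 0.488187 + 0.530197 + 0.359478 = 1.88754 bits

H(Y|X) = H(X,Y) - H(X) = 3.05317 - 1.88754 = 1.1656 bits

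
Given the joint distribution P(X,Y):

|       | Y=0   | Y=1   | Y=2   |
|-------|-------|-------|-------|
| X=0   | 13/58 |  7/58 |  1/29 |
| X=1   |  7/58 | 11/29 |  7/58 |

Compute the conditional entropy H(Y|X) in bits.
1.3286 bits

H(Y|X) = H(X,Y) - H(X)

H(X,Y) = -Σ_{x,y} P(x,y) log₂ P(x,y). Per-cell terms -P(x,y)·log₂P(x,y):
  X=0: 0.483587, 0.368179, 0.167517
  X=1: 0.368179, 0.530484, 0.368179
Sum of the 6 terms: H(X,Y) = 2.286125 bits

Marginal of X (row sums):
  P(X=0) = 13/58 + 7/58 + 1/29 = 11/29
  P(X=1) = 7/58 + 11/29 + 7/58 = 18/29
H(X) = -[(11/29)·log₂(11/29) + (18/29)·log₂(18/29)]
  = 0.530484 + 0.427069 = 0.957553 bits

H(Y|X) = H(X,Y) - H(X) = 2.286125 - 0.957553 = 1.3286 bits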